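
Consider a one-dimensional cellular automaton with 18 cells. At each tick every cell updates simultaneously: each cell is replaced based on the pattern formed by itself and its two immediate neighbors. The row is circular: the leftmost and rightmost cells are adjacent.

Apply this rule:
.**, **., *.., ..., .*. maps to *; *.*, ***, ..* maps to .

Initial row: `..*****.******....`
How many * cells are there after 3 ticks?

10

tick 1: *.*...*.*....*****
tick 2: *.***.*.****.*....
tick 3: *.*.*.*.*..*.****.
count of *: 10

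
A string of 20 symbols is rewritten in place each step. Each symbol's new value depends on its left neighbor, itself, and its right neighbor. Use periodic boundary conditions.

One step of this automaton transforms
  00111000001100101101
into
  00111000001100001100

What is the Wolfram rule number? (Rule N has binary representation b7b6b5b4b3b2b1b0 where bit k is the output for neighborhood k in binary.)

position 3: 111 → 1  (bit 7 = 1)
position 4: 110 → 1  (bit 6 = 1)
position 15: 101 → 0  (bit 5 = 0)
position 0: 100 → 0  (bit 4 = 0)
position 2: 011 → 1  (bit 3 = 1)
position 14: 010 → 0  (bit 2 = 0)
position 1: 001 → 0  (bit 1 = 0)
position 6: 000 → 0  (bit 0 = 0)
bits b7..b0 = 11001000 = 200

200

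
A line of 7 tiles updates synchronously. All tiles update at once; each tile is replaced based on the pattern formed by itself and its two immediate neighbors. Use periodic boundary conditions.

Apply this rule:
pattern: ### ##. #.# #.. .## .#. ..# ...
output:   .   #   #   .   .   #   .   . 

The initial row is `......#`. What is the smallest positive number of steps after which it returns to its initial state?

......#

1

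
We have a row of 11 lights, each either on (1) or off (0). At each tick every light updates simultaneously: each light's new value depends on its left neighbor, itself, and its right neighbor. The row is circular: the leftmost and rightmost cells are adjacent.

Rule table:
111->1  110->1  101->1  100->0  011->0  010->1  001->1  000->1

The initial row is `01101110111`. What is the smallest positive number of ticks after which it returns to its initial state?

10110111011
11011011101
11101101110
01110110111
10111011011
11011101101
11101110110
01110111011
10111011101
11011101110
01101110111

11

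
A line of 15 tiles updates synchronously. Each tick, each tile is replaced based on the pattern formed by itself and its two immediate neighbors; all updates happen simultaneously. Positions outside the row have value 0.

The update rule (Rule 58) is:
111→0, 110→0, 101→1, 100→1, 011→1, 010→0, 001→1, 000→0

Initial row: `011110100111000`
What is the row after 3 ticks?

010101101110101

110001011100100
101010110011010
010101101110101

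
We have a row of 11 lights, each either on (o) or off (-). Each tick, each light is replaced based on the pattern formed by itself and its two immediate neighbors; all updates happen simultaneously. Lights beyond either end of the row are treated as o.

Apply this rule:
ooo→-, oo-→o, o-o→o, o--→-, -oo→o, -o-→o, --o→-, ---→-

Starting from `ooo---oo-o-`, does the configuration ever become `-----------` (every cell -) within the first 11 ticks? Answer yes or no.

no

tick 1: --o---ooooo
tick 2: --o---o----
tick 3: --o---o----  (fixed point — unchanged through tick 11)
tick 11 is --o---o----, still not uniform -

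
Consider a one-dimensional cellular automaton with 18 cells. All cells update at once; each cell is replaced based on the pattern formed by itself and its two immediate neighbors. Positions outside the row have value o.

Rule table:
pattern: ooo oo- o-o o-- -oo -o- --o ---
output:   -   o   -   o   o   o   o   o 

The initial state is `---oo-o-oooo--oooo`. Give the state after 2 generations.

generation 1: ooooo-o-o--oooo---
generation 2: ----o-o-oooo--oooo

----o-o-oooo--oooo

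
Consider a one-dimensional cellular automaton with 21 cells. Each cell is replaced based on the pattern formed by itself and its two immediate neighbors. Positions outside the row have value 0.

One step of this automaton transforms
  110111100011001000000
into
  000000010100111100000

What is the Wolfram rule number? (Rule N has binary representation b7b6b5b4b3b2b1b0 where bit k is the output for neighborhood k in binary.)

22

position 4: 111 → 0  (bit 7 = 0)
position 1: 110 → 0  (bit 6 = 0)
position 2: 101 → 0  (bit 5 = 0)
position 7: 100 → 1  (bit 4 = 1)
position 0: 011 → 0  (bit 3 = 0)
position 14: 010 → 1  (bit 2 = 1)
position 9: 001 → 1  (bit 1 = 1)
position 8: 000 → 0  (bit 0 = 0)
bits b7..b0 = 00010110 = 22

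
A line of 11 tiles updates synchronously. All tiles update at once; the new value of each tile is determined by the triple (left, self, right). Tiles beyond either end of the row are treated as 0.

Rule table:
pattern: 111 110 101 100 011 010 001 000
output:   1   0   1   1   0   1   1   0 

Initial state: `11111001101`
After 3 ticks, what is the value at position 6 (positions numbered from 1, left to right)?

1

01110110011
10101001100
11111110010
position 6 holds 1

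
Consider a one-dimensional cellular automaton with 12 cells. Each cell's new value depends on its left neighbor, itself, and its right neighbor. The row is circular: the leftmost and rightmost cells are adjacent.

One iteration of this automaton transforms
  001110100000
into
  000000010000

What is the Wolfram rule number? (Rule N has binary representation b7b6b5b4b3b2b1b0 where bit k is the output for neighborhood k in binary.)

position 3: 111 → 0  (bit 7 = 0)
position 4: 110 → 0  (bit 6 = 0)
position 5: 101 → 0  (bit 5 = 0)
position 7: 100 → 1  (bit 4 = 1)
position 2: 011 → 0  (bit 3 = 0)
position 6: 010 → 0  (bit 2 = 0)
position 1: 001 → 0  (bit 1 = 0)
position 0: 000 → 0  (bit 0 = 0)
bits b7..b0 = 00010000 = 16

16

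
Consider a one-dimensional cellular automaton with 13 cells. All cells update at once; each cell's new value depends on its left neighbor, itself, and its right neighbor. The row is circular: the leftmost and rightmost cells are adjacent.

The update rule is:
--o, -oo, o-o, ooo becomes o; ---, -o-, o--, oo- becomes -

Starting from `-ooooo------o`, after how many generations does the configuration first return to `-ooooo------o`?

ooooo------o-
oooo------o-o
ooo------o-oo
oo------o-ooo
o------o-oooo
------o-ooooo
-----o-ooooo-
----o-ooooo--
---o-ooooo---
--o-ooooo----
-o-ooooo-----
o-ooooo------
-ooooo------o

13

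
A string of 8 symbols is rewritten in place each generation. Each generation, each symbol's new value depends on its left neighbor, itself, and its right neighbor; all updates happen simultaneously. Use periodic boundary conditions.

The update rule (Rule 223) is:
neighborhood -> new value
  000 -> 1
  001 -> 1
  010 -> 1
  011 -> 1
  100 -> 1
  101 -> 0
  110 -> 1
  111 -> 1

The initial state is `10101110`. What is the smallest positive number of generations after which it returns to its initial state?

10101110

1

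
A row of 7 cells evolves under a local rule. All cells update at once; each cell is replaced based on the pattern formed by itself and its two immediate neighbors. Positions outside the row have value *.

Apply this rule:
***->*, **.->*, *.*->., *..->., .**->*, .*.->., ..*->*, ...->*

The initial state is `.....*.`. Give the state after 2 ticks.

.****..
.****.*

.****.*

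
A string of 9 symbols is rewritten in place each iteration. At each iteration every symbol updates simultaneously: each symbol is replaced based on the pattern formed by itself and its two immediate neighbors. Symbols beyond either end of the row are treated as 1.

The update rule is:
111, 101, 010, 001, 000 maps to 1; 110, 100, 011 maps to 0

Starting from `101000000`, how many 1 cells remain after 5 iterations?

8

011011111
100101111
001110111
010101011
111111101
count of 1: 8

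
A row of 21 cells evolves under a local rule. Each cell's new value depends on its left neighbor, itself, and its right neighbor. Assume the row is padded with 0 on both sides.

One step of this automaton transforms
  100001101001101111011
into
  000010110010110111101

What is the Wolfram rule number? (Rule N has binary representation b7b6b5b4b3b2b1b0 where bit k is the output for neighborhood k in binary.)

226

position 15: 111 → 1  (bit 7 = 1)
position 6: 110 → 1  (bit 6 = 1)
position 7: 101 → 1  (bit 5 = 1)
position 1: 100 → 0  (bit 4 = 0)
position 5: 011 → 0  (bit 3 = 0)
position 0: 010 → 0  (bit 2 = 0)
position 4: 001 → 1  (bit 1 = 1)
position 2: 000 → 0  (bit 0 = 0)
bits b7..b0 = 11100010 = 226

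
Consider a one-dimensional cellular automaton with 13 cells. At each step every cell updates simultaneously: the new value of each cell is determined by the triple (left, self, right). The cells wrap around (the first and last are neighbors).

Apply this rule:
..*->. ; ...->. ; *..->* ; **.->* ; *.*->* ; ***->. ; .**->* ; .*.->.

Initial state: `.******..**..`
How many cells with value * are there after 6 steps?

step 1: .*....**.***.
step 2: ..*...****.**
step 3: *..*..*..****
step 4: **..*..*.*...
step 5: ***..*..*.*..
step 6: *.**..*..*.*.
count of *: 6

6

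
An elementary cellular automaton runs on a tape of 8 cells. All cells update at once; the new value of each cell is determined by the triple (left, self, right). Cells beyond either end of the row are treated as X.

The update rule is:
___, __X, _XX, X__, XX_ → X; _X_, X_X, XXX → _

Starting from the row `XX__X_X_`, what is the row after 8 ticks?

_XXX____
_X_XXXXX
___X____
XXX_XXXX
__X_X___
XX___XXX
_XXXXX__
_X___XXX

_X___XXX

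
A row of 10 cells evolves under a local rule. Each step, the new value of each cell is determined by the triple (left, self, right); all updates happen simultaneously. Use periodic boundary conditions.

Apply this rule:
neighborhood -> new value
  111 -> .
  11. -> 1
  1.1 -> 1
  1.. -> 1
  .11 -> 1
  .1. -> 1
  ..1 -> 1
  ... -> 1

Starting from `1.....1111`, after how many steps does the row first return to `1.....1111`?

step 1: 1111111...
step 2: 1.....1111

2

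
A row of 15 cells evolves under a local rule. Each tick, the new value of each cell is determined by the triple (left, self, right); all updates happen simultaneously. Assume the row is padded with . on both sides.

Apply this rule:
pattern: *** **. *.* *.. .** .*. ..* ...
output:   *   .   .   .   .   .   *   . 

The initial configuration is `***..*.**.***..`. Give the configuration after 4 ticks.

.*......*......

.*..*......*...
*..*......*....
..*......*.....
.*......*......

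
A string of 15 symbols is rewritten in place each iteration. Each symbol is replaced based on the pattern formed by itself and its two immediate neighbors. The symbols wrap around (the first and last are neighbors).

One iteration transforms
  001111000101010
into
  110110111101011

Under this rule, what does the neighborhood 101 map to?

At position 10 the neighborhood is 101; the next row has 0 there.

0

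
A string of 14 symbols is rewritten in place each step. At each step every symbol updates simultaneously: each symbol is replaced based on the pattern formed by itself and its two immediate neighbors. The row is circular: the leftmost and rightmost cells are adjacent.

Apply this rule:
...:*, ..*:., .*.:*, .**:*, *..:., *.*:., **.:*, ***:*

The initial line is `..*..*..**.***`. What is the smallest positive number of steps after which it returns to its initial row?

1

step 1: ..*..*..**.***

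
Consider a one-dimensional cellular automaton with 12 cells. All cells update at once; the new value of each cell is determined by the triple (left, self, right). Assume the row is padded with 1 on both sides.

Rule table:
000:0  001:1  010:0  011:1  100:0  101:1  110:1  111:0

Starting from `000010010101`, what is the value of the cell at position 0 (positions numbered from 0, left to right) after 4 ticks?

000100101011
001001010110
010010101111
100101011000
position 0 holds 1

1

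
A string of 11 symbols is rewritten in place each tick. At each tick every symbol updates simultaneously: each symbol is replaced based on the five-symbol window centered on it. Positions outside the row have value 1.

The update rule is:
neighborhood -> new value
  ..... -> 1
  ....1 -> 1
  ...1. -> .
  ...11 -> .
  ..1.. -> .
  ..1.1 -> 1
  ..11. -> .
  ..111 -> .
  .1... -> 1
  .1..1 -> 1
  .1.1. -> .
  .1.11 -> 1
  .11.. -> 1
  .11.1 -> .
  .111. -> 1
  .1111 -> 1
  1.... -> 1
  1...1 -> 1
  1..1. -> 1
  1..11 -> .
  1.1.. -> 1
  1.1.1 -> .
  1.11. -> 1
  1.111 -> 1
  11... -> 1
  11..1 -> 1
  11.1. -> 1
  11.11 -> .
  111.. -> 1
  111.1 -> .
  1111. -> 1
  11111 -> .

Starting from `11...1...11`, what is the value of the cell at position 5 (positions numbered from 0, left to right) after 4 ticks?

1111..11..1
..111..11..
1..111..11.
11..111....
position 5 holds 1

1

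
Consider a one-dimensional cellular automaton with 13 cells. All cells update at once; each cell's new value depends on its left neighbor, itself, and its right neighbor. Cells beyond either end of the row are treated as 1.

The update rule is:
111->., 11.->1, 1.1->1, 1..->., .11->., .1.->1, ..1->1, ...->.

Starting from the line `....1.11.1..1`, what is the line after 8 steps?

.1...111.1..1

step 1: ...111.111.1.
step 2: ..1..11..1111
step 3: .11.1.1.1....
step 4: 1.1111111...1
step 5: 11......1..1.
step 6: .1.....11.111
step 7: 11....1.11...
step 8: .1...111.1..1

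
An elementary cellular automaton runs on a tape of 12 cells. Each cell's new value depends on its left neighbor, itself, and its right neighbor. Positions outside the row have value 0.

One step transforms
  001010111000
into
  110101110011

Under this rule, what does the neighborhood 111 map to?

At position 7 the neighborhood is 111; the next row has 1 there.

1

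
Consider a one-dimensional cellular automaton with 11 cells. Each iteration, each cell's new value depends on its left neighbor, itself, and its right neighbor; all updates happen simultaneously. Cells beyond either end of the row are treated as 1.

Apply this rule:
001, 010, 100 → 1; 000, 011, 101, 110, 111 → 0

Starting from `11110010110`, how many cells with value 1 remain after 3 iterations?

00001110000
10010001001
01111011110
count of 1: 8

8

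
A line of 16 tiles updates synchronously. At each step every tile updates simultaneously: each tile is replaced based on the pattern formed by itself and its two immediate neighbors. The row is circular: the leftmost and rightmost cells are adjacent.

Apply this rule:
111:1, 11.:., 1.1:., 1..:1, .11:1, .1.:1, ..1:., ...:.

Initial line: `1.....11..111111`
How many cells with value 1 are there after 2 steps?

step 1: .1....1.1.111111
step 2: .11...1.1.11111.
count of 1: 9

9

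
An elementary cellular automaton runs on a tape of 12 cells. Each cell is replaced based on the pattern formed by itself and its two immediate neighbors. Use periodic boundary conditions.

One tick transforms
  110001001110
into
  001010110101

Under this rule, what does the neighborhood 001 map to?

At position 4 the neighborhood is 001; the next row has 1 there.

1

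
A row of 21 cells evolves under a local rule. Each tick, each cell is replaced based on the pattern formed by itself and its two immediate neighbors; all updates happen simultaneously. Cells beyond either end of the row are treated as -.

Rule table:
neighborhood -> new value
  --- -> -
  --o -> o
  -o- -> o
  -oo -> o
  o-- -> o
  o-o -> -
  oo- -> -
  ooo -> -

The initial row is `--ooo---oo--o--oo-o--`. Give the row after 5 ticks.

-oo--o-oo-oooooo--oo-
oo-ooo-o--o-----ooo-o
o--o---ooooo---oo---o
ooooo-oo----o-oo-o-oo
o-----o-o--oo-o--o-o-

o-----o-o--oo-o--o-o-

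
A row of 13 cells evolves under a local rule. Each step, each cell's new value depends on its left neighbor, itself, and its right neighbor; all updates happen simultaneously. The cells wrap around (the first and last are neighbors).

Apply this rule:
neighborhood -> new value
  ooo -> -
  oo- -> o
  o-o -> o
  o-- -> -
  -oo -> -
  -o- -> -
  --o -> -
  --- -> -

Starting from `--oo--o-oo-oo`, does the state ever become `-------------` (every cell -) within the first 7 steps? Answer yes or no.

---o---o-oo-o
--------o-oo-
---------o-o-
----------o--
-------------
all cells are - at step 5

yes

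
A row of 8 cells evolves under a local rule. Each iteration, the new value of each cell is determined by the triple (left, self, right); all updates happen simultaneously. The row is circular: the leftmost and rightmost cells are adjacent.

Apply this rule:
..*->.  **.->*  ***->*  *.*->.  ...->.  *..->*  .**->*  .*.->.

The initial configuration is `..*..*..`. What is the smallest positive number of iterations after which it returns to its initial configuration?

8

...*..*.
....*..*
*....*..
.*....*.
..*....*
*..*....
.*..*...
..*..*..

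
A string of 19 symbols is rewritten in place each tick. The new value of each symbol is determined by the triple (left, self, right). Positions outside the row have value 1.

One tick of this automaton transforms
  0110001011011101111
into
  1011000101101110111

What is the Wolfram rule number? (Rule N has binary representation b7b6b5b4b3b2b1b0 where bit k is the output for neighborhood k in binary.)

240

position 12: 111 → 1  (bit 7 = 1)
position 2: 110 → 1  (bit 6 = 1)
position 0: 101 → 1  (bit 5 = 1)
position 3: 100 → 1  (bit 4 = 1)
position 1: 011 → 0  (bit 3 = 0)
position 6: 010 → 0  (bit 2 = 0)
position 5: 001 → 0  (bit 1 = 0)
position 4: 000 → 0  (bit 0 = 0)
bits b7..b0 = 11110000 = 240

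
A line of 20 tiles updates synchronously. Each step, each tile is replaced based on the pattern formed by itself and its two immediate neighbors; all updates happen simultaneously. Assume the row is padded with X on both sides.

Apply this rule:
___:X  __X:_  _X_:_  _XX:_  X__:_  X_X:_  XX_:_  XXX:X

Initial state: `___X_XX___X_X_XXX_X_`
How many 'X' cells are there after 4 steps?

2

step 1: _X______X______X____
step 2: ___XXXX___XXXX___XX_
step 3: _X__XX__X__XX__X____
step 4: _________________XX_
count of X: 2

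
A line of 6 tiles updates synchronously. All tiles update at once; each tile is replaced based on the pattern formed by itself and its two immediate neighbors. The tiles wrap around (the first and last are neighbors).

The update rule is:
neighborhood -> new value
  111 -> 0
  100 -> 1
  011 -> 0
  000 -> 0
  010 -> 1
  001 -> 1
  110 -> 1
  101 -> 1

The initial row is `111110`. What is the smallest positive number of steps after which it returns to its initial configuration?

000011
100101
111110

3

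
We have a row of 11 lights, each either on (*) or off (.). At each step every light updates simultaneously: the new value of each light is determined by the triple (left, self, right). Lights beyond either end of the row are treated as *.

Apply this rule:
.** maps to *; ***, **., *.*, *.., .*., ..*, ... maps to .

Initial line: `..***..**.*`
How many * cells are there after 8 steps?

1

..*....*..*
..........*
..........*  (fixed point — unchanged through step 8)
count of *: 1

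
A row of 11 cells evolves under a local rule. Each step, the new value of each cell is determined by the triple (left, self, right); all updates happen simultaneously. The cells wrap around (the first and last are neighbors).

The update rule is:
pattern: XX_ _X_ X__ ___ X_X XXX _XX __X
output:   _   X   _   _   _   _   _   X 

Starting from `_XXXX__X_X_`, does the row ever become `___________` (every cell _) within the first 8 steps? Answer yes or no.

step 1: X_____XX_X_
step 2: X____X___X_
step 3: X___XX__XX_
step 4: X__X___X___
step 5: X_XX__XX__X
step 6: _____X___X_
step 7: ____XX__XX_
step 8: ___X___X___
step 8 is ___X___X___, still not uniform _

no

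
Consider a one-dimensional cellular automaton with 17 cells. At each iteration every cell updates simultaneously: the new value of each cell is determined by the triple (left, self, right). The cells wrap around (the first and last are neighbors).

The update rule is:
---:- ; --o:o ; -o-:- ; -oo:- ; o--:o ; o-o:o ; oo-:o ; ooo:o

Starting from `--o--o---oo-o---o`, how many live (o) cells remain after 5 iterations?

10

oo-oo-o-o-oo-o-o-
-oo-oo-o-o-oo-o-o
o-oo-oo-o-o-oo-o-
-o-oo-oo-o-o-oo-o
o-o-oo-oo-o-o-oo-
count of o: 10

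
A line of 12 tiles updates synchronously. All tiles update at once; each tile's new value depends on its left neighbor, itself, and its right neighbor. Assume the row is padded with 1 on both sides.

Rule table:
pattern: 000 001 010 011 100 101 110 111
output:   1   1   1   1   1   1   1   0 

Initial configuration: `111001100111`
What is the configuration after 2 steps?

step 1: 001111111100
step 2: 111000000111

111000000111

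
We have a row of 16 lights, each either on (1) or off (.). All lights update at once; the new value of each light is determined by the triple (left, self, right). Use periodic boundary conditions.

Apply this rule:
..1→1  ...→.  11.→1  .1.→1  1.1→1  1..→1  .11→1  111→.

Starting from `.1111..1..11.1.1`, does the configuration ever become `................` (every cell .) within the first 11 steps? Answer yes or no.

11..111111111111
.1111...........
11..11..........
1111111........1
......11......11
1....1111....111
11..11..11..11..
1111111111111111
................
all cells are . at step 9

yes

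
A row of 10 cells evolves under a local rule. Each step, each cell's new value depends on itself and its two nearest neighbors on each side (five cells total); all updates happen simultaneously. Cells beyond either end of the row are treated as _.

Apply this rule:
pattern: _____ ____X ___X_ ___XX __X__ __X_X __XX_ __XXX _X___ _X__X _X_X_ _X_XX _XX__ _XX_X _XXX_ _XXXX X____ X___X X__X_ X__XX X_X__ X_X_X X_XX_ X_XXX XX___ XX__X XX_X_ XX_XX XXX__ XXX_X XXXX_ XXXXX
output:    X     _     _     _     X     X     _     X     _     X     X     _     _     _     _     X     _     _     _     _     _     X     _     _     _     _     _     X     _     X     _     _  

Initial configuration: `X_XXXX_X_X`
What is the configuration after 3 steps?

__X_____XX

step 1: X__X_X_XX_
step 2: XX_XXX____
step 3: __X_____XX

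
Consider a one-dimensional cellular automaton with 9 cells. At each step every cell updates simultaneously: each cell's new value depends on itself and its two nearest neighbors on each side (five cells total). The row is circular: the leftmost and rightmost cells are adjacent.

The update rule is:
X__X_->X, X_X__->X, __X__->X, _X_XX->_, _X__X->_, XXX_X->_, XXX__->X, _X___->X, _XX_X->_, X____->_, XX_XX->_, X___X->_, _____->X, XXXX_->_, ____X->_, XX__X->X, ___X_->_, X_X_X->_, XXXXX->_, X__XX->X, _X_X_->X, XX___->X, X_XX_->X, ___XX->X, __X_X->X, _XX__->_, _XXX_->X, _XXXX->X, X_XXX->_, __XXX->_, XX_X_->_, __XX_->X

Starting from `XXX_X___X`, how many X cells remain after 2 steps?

5

X___XX_X_
XX_XX___X
count of X: 5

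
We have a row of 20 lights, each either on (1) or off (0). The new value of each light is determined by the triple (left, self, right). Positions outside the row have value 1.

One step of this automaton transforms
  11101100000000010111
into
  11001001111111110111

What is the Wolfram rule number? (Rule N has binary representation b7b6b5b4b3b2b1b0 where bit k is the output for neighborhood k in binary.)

position 0: 111 → 1  (bit 7 = 1)
position 2: 110 → 0  (bit 6 = 0)
position 3: 101 → 0  (bit 5 = 0)
position 6: 100 → 0  (bit 4 = 0)
position 4: 011 → 1  (bit 3 = 1)
position 15: 010 → 1  (bit 2 = 1)
position 14: 001 → 1  (bit 1 = 1)
position 7: 000 → 1  (bit 0 = 1)
bits b7..b0 = 10001111 = 143

143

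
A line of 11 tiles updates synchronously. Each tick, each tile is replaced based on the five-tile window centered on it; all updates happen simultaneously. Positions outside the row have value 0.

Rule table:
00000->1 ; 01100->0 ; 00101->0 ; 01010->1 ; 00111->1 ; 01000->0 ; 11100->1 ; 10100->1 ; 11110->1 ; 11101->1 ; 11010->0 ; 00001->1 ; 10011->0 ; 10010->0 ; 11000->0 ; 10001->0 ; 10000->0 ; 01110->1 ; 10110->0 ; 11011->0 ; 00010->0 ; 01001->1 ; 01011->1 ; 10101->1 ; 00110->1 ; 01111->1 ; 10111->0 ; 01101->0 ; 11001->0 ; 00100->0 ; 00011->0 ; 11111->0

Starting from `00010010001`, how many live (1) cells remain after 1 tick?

3

11001000000
count of 1: 3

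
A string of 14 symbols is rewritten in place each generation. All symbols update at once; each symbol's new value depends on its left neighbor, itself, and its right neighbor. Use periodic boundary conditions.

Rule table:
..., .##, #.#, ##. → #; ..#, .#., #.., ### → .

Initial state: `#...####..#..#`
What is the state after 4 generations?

#.#.#..#.....#
##.#.....###.#
.##..###.#.###
###..#.##.##.#

###..#.##.##.#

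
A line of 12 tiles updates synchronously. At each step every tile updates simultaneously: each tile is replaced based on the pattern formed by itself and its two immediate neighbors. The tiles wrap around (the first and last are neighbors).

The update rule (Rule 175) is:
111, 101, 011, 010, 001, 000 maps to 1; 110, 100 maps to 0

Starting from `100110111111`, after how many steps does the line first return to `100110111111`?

001101111111
011011111110
110111111100
101111111001
011111110011
111111100110
111111001101
111110011011
111100110111
111001101111
110011011111
100110111111

12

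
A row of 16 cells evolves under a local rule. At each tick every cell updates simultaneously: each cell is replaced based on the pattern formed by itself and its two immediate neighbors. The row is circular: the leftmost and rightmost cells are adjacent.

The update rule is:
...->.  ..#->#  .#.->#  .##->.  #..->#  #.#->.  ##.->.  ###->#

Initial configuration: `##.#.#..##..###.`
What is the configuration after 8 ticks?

...#.###..##.#..
..##..#.##...##.
.#..###...#.#..#
.###.#.#.##.####
..#..#.#.....##.
.#####.##...#..#
..###....#.#####
##.#.#..##..###.

##.#.#..##..###.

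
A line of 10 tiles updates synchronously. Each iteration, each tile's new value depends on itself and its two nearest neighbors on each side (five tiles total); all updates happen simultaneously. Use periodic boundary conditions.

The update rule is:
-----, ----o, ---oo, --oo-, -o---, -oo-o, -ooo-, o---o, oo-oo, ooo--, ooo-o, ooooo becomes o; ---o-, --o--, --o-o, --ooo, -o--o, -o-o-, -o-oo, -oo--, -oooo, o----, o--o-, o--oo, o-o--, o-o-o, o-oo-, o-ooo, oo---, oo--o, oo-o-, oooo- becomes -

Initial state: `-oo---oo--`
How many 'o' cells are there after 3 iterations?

6

iteration 1: oo--ooo--o
iteration 2: oo---oo---
iteration 3: o--ooo--oo
count of o: 6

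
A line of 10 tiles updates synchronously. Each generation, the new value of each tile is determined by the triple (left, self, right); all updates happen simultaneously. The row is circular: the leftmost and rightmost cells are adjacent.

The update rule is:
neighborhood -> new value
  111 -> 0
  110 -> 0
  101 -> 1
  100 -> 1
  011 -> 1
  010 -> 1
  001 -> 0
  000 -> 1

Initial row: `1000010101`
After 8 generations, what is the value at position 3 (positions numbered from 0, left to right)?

generation 1: 0111011111
generation 2: 1100110000
generation 3: 1010101110
generation 4: 1111111001
generation 5: 0000000101
generation 6: 1111110111
generation 7: 0000001100
generation 8: 1111101011
position 3 holds 1

1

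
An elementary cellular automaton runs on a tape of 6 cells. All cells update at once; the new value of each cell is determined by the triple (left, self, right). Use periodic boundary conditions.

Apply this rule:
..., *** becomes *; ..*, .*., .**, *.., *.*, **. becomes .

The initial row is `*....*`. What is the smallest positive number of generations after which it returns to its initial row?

2

..**..
*....*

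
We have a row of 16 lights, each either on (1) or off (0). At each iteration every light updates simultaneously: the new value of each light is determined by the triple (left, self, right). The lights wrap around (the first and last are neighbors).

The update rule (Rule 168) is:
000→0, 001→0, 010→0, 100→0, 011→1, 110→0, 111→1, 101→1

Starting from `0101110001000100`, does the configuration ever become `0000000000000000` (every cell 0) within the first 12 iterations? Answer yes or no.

0011100000000000
0011000000000000
0010000000000000
0000000000000000
all cells are 0 at iteration 4

yes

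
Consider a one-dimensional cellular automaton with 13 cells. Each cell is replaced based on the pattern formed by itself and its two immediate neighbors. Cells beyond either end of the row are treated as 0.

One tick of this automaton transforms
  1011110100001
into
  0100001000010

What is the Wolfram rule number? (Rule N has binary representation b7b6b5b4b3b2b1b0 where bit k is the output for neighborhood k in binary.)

position 3: 111 → 0  (bit 7 = 0)
position 5: 110 → 0  (bit 6 = 0)
position 1: 101 → 1  (bit 5 = 1)
position 8: 100 → 0  (bit 4 = 0)
position 2: 011 → 0  (bit 3 = 0)
position 0: 010 → 0  (bit 2 = 0)
position 11: 001 → 1  (bit 1 = 1)
position 9: 000 → 0  (bit 0 = 0)
bits b7..b0 = 00100010 = 34

34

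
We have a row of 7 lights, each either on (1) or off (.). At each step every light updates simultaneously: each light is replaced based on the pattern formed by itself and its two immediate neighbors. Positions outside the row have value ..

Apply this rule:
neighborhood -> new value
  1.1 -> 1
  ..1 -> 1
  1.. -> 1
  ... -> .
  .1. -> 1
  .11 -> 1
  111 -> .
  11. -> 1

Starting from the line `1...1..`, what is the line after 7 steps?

1..1111

11.111.
1111.11
1..1111
1111..1
1..1111  (repeats step 3; period 2)
step 7: 1..1111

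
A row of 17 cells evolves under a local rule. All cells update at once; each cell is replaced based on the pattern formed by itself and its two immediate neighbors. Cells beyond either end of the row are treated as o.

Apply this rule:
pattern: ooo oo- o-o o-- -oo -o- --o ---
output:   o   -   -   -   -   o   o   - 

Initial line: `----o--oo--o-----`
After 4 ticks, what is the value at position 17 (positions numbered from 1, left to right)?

-

---oo-o---oo----o
--o---o--o-----o-
-oo--oo-oo----oo-
----o--------o---
position 17 holds -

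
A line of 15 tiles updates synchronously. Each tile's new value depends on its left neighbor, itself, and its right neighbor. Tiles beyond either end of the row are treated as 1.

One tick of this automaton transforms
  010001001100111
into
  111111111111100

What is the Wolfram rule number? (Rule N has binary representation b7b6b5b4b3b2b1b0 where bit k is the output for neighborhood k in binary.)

127

position 13: 111 → 0  (bit 7 = 0)
position 9: 110 → 1  (bit 6 = 1)
position 0: 101 → 1  (bit 5 = 1)
position 2: 100 → 1  (bit 4 = 1)
position 8: 011 → 1  (bit 3 = 1)
position 1: 010 → 1  (bit 2 = 1)
position 4: 001 → 1  (bit 1 = 1)
position 3: 000 → 1  (bit 0 = 1)
bits b7..b0 = 01111111 = 127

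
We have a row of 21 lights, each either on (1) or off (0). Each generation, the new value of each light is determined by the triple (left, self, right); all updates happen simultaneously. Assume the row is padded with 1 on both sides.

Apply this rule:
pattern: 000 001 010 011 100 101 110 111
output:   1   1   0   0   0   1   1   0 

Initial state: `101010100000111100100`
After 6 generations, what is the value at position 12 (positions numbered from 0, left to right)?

110101001111000101001
011010010001011010010
101100100110101100101
110101001011010101010
011010010101101010101
101100101010110101010
position 12 holds 1

1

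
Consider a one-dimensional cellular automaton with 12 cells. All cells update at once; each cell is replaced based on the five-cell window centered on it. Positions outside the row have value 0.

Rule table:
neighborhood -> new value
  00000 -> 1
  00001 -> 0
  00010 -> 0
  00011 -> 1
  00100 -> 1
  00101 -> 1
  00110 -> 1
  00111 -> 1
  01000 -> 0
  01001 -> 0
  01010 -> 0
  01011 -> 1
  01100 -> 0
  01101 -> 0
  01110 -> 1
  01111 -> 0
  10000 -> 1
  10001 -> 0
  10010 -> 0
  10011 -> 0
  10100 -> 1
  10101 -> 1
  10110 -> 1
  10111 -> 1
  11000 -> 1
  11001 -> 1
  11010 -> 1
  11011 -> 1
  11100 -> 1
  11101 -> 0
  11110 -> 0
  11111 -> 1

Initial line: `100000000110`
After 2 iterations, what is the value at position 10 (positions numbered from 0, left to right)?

iteration 1: 101111101101
iteration 2: 111010011011
position 10 holds 1

1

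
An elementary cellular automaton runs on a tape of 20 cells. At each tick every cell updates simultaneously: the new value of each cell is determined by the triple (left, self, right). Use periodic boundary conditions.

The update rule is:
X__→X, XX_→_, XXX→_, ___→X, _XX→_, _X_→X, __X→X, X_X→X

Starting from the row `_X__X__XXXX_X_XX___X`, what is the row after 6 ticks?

XXXXXXX____XXX__XXXX
_______XXXX___XX____
XXXXXXX____XXX__XXXX  (repeats tick 1; period 2)
tick 6: _______XXXX___XX____

_______XXXX___XX____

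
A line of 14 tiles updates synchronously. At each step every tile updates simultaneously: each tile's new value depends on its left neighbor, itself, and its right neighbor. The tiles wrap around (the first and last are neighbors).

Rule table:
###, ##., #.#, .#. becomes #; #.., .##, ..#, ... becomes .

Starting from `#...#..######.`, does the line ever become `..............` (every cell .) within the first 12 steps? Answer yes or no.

no

#...#...######
#...#....#####
#...#.....####
#...#......###
#...#.......##
#...#........#
#...#.........
#...#.........  (fixed point — unchanged through step 12)
step 12 is #...#........., still not uniform .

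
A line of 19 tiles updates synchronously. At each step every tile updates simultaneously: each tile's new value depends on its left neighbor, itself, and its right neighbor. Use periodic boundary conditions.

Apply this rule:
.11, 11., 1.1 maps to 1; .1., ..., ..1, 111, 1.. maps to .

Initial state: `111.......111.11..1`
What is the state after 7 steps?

...........11......

..1.......1.1111..1
...........11..1...
...........11......
...........11......  (fixed point — unchanged through step 7)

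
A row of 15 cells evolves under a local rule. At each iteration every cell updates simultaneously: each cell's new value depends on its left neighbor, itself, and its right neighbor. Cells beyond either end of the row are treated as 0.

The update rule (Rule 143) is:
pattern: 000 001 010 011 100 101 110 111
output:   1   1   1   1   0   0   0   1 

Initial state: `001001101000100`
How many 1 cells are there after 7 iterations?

111011001011101
110010011011001
100110110010011
101100100110110
101001101100100
101011001001101
101010011011001
count of 1: 8

8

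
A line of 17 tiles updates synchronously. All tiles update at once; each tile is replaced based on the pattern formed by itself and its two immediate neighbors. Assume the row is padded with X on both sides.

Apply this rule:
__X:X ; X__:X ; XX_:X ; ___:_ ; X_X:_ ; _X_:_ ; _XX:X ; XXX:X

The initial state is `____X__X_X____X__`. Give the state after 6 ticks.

X__X_XX___X__X_XX
XXX__XXX_X_XX__XX
XXXXXXXX___XXXXXX
XXXXXXXXX_XXXXXXX
XXXXXXXXX_XXXXXXX  (fixed point — unchanged through tick 6)

XXXXXXXXX_XXXXXXX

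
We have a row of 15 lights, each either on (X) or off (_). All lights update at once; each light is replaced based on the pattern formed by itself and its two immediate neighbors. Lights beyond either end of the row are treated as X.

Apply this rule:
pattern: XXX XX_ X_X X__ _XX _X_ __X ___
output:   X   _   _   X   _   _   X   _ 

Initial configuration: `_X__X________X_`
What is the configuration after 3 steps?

__XX_X______X__
XX____X____X_XX
X_X__X_X__X___X

X_X__X_X__X___X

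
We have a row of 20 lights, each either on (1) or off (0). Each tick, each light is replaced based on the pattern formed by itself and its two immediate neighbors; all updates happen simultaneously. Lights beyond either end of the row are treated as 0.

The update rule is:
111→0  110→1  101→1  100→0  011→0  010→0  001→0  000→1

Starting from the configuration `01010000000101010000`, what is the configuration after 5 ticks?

00111100100100010010

tick 1: 00100111110010100111
tick 2: 10000000010001000001
tick 3: 00111111000100011100
tick 4: 10000001010001000101
tick 5: 00111100100100010010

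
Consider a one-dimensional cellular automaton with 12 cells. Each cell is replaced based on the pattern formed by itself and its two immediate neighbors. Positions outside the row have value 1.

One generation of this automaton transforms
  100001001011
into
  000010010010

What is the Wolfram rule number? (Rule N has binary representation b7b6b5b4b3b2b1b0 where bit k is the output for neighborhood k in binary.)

10

position 11: 111 → 0  (bit 7 = 0)
position 0: 110 → 0  (bit 6 = 0)
position 9: 101 → 0  (bit 5 = 0)
position 1: 100 → 0  (bit 4 = 0)
position 10: 011 → 1  (bit 3 = 1)
position 5: 010 → 0  (bit 2 = 0)
position 4: 001 → 1  (bit 1 = 1)
position 2: 000 → 0  (bit 0 = 0)
bits b7..b0 = 00001010 = 10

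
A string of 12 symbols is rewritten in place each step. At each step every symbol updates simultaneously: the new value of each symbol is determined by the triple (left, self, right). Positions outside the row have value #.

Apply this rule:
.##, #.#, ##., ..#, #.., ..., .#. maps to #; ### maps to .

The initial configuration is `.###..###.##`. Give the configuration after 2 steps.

##.####.###.
.###..###.##

.###..###.##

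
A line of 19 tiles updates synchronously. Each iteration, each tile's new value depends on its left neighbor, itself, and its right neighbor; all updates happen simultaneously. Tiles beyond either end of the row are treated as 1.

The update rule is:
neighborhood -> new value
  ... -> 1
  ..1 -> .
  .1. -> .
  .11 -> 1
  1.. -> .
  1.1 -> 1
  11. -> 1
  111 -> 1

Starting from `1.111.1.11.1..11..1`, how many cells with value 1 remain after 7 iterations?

17

111111.1111...11..1
11111111111.1.11..1
111111111111.111..1
1111111111111111..1
1111111111111111..1  (fixed point — unchanged through iteration 7)
count of 1: 17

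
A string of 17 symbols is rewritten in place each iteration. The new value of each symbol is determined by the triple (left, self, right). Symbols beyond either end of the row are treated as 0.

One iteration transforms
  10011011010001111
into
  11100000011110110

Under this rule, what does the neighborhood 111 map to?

At position 14 the neighborhood is 111; the next row has 1 there.

1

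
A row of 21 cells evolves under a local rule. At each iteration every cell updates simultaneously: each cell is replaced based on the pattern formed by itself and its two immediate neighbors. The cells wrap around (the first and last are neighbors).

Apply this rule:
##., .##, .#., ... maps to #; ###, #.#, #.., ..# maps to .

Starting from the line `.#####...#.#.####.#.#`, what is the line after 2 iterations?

iteration 1: .#...#.#.#.#.#..#.#.#
iteration 2: .#.#.#.#.#.#.#..#.#.#

.#.#.#.#.#.#.#..#.#.#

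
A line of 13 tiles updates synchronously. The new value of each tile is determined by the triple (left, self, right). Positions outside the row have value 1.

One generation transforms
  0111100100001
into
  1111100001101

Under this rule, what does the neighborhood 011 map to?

1

At position 1 the neighborhood is 011; the next row has 1 there.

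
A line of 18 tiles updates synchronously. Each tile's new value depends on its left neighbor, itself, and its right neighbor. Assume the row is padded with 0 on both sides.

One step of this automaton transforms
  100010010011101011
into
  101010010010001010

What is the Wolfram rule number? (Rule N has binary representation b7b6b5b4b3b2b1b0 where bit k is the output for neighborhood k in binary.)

13

position 11: 111 → 0  (bit 7 = 0)
position 12: 110 → 0  (bit 6 = 0)
position 13: 101 → 0  (bit 5 = 0)
position 1: 100 → 0  (bit 4 = 0)
position 10: 011 → 1  (bit 3 = 1)
position 0: 010 → 1  (bit 2 = 1)
position 3: 001 → 0  (bit 1 = 0)
position 2: 000 → 1  (bit 0 = 1)
bits b7..b0 = 00001101 = 13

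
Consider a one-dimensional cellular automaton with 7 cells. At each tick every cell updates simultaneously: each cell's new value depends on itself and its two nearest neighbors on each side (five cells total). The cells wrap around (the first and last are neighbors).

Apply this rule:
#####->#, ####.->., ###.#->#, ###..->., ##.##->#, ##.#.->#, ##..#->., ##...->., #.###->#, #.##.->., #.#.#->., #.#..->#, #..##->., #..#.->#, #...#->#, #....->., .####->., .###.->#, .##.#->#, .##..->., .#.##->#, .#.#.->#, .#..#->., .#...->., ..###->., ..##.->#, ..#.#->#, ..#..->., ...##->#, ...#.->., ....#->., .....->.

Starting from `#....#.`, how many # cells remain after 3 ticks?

#....##
....#.#
....###
count of #: 3

3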